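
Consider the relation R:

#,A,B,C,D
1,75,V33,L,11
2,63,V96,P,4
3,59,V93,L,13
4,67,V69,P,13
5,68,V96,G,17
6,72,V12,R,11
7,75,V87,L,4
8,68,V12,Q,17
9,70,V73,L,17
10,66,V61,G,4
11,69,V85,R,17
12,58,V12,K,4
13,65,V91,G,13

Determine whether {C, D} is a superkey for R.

All 13 rows have distinct {C, D} values, so {C, D} → (all attributes) holds and {C, D} is a superkey.

Yes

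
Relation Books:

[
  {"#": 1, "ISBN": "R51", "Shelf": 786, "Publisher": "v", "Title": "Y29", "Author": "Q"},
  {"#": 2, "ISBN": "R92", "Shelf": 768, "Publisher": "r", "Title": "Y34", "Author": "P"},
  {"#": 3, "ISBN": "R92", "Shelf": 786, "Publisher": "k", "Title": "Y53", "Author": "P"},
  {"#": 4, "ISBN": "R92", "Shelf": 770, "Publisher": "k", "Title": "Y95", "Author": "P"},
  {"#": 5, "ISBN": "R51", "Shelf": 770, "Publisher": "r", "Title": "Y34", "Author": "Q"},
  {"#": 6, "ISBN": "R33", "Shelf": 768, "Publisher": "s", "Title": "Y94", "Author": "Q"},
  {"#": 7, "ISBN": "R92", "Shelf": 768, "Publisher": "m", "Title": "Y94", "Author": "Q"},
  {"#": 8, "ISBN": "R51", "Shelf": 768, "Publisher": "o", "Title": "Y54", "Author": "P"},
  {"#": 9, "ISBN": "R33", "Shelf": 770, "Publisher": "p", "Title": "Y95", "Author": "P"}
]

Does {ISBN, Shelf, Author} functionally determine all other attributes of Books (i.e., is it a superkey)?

Yes

All 9 rows have distinct {ISBN, Shelf, Author} values, so {ISBN, Shelf, Author} → (all attributes) holds and {ISBN, Shelf, Author} is a superkey.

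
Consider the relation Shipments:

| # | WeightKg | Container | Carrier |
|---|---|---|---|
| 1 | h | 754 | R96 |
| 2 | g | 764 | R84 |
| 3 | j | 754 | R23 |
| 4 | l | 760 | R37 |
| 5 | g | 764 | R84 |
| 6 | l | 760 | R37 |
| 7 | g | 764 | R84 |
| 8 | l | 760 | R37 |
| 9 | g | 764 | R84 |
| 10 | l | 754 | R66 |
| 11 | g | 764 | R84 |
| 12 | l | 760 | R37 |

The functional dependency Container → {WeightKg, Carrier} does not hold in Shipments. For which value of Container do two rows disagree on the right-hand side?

Container=754: rows 1, 3, 10 → {WeightKg,Carrier} takes values {(h, R96), (j, R23), (l, R66)} — violation
Container=764: rows 2, 5, 7, 9, 11 → {WeightKg,Carrier} = (g, R84), (g, R84), (g, R84), (g, R84), (g, R84) ✓
Container=760: rows 4, 6, 8, 12 → {WeightKg,Carrier} = (l, R37), (l, R37), (l, R37), (l, R37) ✓
The only Container value with inconsistent RHS is Container=754.

754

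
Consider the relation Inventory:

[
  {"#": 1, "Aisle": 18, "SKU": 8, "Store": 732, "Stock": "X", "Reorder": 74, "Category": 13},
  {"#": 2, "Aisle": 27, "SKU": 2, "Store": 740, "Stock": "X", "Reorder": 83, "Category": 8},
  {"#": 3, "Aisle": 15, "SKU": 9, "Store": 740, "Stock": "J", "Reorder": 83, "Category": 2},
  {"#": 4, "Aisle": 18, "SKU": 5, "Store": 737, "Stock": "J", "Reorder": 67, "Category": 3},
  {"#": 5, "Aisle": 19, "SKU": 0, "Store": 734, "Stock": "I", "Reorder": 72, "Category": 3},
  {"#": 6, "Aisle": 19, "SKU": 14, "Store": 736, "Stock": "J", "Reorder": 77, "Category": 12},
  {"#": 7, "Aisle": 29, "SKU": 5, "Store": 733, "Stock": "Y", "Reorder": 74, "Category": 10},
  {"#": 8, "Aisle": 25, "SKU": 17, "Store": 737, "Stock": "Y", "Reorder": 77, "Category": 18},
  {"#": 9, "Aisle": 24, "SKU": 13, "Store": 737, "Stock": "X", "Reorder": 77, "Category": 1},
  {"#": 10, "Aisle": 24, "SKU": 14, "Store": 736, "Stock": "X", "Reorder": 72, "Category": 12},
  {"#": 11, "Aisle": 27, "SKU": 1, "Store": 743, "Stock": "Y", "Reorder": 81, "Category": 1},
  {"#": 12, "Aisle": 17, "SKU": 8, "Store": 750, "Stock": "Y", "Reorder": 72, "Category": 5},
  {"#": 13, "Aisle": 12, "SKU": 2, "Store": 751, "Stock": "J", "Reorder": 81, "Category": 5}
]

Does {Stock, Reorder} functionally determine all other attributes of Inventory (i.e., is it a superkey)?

Yes

All 13 rows have distinct {Stock, Reorder} values, so {Stock, Reorder} → (all attributes) holds and {Stock, Reorder} is a superkey.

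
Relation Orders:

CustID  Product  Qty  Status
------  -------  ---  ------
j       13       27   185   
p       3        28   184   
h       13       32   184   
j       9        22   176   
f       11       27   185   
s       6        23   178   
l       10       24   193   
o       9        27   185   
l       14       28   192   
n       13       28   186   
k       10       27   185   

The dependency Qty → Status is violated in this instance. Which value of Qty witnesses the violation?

28

Qty=27: 4 rows → Status = 185, 185, 185, 185 ✓
Qty=28: 3 rows → Status takes values {184, 192, 186} — violation
Qty=32: 1 row → Status = 184 ✓
Qty=22: 1 row → Status = 176 ✓
Qty=23: 1 row → Status = 178 ✓
Qty=24: 1 row → Status = 193 ✓
The only Qty value with inconsistent Status is Qty=28.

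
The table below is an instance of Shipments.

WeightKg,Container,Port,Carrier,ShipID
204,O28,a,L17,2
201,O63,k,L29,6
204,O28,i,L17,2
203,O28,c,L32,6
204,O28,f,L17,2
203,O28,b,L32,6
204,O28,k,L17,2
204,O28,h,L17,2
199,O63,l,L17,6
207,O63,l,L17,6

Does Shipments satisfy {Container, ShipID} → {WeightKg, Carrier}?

No

(Container=O28, ShipID=2): 5 rows → {WeightKg,Carrier} = (204, L17), (204, L17), (204, L17), (204, L17), (204, L17) ✓
(Container=O63, ShipID=6): 3 rows → {WeightKg,Carrier} takes values {(201, L29), (199, L17), (207, L17)} — violation
(Container=O28, ShipID=6): 2 rows → {WeightKg,Carrier} = (203, L32), (203, L32) ✓
Two rows agree on {Container, ShipID} but differ on {WeightKg, Carrier}, so {Container, ShipID} → {WeightKg, Carrier} does not hold.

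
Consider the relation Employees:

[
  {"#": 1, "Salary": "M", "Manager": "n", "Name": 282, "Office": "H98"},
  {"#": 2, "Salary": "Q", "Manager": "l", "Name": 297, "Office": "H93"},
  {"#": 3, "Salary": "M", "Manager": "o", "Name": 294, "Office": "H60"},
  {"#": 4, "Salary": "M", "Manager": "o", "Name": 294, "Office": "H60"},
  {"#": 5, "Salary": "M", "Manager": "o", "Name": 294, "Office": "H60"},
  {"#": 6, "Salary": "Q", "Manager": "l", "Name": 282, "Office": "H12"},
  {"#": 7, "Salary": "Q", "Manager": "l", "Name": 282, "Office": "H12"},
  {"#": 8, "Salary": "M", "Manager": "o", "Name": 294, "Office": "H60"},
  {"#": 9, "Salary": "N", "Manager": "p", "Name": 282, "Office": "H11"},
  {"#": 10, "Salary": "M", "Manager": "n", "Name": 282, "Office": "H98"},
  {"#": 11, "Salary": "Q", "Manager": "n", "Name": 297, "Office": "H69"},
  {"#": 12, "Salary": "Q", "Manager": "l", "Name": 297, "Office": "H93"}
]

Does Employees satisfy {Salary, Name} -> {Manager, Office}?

(Salary=M, Name=282): rows 1, 10 → {Manager,Office} = (n, H98), (n, H98) ✓
(Salary=Q, Name=297): rows 2, 11, 12 → {Manager,Office} takes values {(l, H93), (n, H69)} — violation
(Salary=M, Name=294): rows 3, 4, 5, 8 → {Manager,Office} = (o, H60), (o, H60), (o, H60), (o, H60) ✓
(Salary=Q, Name=282): rows 6, 7 → {Manager,Office} = (l, H12), (l, H12) ✓
(Salary=N, Name=282): row 9 → {Manager,Office} = (p, H11) ✓
Two rows agree on {Salary, Name} but differ on {Manager, Office}, so {Salary, Name} -> {Manager, Office} does not hold.

No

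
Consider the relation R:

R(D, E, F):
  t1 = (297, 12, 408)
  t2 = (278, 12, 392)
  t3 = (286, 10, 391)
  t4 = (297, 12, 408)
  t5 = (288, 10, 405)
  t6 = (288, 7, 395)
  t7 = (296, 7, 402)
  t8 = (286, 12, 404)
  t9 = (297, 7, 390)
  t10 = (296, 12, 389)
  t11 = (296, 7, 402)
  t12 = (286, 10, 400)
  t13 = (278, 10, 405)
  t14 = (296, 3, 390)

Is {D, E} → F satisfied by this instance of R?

(D=297, E=12): rows 1, 4 → F = 408, 408 ✓
(D=278, E=12): row 2 → F = 392 ✓
(D=286, E=10): rows 3, 12 → F takes values {391, 400} — violation
(D=288, E=10): row 5 → F = 405 ✓
(D=288, E=7): row 6 → F = 395 ✓
(D=296, E=7): rows 7, 11 → F = 402, 402 ✓
(D=286, E=12): row 8 → F = 404 ✓
(D=297, E=7): row 9 → F = 390 ✓
(D=296, E=12): row 10 → F = 389 ✓
(D=278, E=10): row 13 → F = 405 ✓
(D=296, E=3): row 14 → F = 390 ✓
Two rows agree on {D, E} but differ on F, so {D, E} → F does not hold.

No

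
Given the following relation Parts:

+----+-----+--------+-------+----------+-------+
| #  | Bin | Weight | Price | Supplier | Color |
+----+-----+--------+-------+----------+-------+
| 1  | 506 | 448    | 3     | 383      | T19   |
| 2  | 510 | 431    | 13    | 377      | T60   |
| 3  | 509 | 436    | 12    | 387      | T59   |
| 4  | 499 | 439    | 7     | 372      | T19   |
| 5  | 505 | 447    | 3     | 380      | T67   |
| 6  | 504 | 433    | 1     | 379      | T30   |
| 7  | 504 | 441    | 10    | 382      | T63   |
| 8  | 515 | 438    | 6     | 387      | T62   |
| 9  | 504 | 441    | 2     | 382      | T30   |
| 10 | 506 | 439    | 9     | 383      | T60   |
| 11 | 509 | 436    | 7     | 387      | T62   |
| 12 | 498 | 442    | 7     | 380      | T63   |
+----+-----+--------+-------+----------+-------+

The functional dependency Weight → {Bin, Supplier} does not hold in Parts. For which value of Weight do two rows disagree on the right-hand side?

439

Weight=448: row 1 → {Bin,Supplier} = (506, 383) ✓
Weight=431: row 2 → {Bin,Supplier} = (510, 377) ✓
Weight=436: rows 3, 11 → {Bin,Supplier} = (509, 387), (509, 387) ✓
Weight=439: rows 4, 10 → {Bin,Supplier} takes values {(499, 372), (506, 383)} — violation
Weight=447: row 5 → {Bin,Supplier} = (505, 380) ✓
Weight=433: row 6 → {Bin,Supplier} = (504, 379) ✓
Weight=441: rows 7, 9 → {Bin,Supplier} = (504, 382), (504, 382) ✓
Weight=438: row 8 → {Bin,Supplier} = (515, 387) ✓
Weight=442: row 12 → {Bin,Supplier} = (498, 380) ✓
The only Weight value with inconsistent RHS is Weight=439.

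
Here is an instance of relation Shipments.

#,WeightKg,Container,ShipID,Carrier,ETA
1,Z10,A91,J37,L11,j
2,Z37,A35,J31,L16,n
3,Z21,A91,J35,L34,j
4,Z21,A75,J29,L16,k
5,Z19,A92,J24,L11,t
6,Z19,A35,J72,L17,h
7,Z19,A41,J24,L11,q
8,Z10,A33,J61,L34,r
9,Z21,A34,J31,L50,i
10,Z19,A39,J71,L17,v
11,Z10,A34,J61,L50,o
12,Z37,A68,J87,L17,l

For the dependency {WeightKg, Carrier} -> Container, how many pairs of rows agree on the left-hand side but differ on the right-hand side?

2

(WeightKg=Z19, Carrier=L11): violating pairs (5,7) — 1 pair.
(WeightKg=Z19, Carrier=L17): violating pairs (6,10) — 1 pair.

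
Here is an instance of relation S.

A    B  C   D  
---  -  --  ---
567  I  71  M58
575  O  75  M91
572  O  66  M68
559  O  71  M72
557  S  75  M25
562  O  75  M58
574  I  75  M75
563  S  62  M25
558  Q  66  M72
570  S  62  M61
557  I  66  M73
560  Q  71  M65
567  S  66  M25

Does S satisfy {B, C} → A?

No

(B=I, C=71): 1 row → A = 567 ✓
(B=O, C=75): 2 rows → A takes values {575, 562} — violation
(B=O, C=66): 1 row → A = 572 ✓
(B=O, C=71): 1 row → A = 559 ✓
(B=S, C=75): 1 row → A = 557 ✓
(B=I, C=75): 1 row → A = 574 ✓
(B=S, C=62): 2 rows → A takes values {563, 570} — violation
(B=Q, C=66): 1 row → A = 558 ✓
(B=I, C=66): 1 row → A = 557 ✓
(B=Q, C=71): 1 row → A = 560 ✓
(B=S, C=66): 1 row → A = 567 ✓
Two rows agree on {B, C} but differ on A, so {B, C} → A does not hold.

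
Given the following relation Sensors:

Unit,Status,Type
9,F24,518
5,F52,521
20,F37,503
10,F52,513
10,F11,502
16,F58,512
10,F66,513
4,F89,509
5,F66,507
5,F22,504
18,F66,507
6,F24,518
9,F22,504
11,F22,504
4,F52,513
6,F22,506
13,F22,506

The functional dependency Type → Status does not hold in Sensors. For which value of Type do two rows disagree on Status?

513

Type=518: 2 rows → Status = F24, F24 ✓
Type=521: 1 row → Status = F52 ✓
Type=503: 1 row → Status = F37 ✓
Type=513: 3 rows → Status takes values {F52, F66} — violation
Type=502: 1 row → Status = F11 ✓
Type=512: 1 row → Status = F58 ✓
Type=509: 1 row → Status = F89 ✓
Type=507: 2 rows → Status = F66, F66 ✓
Type=504: 3 rows → Status = F22, F22, F22 ✓
Type=506: 2 rows → Status = F22, F22 ✓
The only Type value with inconsistent Status is Type=513.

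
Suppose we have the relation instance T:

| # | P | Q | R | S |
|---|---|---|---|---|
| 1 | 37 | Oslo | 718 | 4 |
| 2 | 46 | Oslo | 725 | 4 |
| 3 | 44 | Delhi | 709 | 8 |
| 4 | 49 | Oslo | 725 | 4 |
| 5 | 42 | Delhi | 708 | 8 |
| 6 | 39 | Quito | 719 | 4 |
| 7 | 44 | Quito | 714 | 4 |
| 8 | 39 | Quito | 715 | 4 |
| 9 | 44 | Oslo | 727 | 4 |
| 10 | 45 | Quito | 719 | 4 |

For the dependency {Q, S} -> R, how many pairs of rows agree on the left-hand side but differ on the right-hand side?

(Q=Oslo, S=4): violating pairs (1,2), (1,4), (1,9), (2,9), (4,9) — 5 pairs.
(Q=Delhi, S=8): violating pairs (3,5) — 1 pair.
(Q=Quito, S=4): violating pairs (6,7), (6,8), (7,8), (7,10), (8,10) — 5 pairs.

11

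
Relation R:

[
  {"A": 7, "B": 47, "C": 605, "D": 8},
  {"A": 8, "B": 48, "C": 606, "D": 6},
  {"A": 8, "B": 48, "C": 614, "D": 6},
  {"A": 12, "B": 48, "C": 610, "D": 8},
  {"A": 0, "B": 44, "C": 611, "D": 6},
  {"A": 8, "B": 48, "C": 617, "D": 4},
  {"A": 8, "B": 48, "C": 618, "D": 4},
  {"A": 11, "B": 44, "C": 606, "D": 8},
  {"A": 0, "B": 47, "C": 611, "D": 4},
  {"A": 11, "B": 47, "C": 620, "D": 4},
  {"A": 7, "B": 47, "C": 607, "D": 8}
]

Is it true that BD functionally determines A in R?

(B=47, D=8): 2 rows → A = 7, 7 ✓
(B=48, D=6): 2 rows → A = 8, 8 ✓
(B=48, D=8): 1 row → A = 12 ✓
(B=44, D=6): 1 row → A = 0 ✓
(B=48, D=4): 2 rows → A = 8, 8 ✓
(B=44, D=8): 1 row → A = 11 ✓
(B=47, D=4): 2 rows → A takes values {0, 11} — violation
Two rows agree on BD but differ on A, so BD -> A does not hold.

No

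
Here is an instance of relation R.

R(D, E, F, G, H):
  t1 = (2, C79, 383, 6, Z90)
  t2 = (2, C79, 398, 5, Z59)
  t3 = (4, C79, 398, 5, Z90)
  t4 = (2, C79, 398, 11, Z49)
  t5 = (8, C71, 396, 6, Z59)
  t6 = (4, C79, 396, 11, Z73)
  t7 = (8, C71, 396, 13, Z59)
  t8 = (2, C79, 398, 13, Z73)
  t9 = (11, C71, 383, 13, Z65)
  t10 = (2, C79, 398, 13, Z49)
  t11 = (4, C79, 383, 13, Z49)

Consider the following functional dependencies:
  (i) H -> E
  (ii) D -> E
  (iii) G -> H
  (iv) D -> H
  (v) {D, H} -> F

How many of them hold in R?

(i) H -> E: H=Z59: rows 2, 5, 7 → E takes values {C79, C71} — violation — fails.
(ii) D -> E: every LHS value maps to a single RHS value — holds.
(iii) G -> H: G=6: rows 1, 5 → H takes values {Z90, Z59} — violation; G=5: rows 2, 3 → H takes values {Z59, Z90} — violation; G=11: rows 4, 6 → H takes values {Z49, Z73} — violation; G=13: rows 7, 8, 9, 10, 11 → H takes values {Z59, Z73, Z65, Z49} — violation — fails.
(iv) D -> H: D=2: rows 1, 2, 4, 8, 10 → H takes values {Z90, Z59, Z49, Z73} — violation; D=4: rows 3, 6, 11 → H takes values {Z90, Z73, Z49} — violation — fails.
(v) {D, H} -> F: every LHS value maps to a single RHS value — holds.
2 of the 5 dependencies hold.

2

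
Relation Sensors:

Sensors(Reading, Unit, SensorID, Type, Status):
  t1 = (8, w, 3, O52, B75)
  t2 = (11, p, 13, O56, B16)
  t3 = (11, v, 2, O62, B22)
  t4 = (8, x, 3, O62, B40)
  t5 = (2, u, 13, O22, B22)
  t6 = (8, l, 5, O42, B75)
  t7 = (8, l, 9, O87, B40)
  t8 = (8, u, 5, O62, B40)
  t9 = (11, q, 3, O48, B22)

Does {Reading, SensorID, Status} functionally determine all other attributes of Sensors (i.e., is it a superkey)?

Yes

All 9 rows have distinct {Reading, SensorID, Status} values, so {Reading, SensorID, Status} → (all attributes) holds and {Reading, SensorID, Status} is a superkey.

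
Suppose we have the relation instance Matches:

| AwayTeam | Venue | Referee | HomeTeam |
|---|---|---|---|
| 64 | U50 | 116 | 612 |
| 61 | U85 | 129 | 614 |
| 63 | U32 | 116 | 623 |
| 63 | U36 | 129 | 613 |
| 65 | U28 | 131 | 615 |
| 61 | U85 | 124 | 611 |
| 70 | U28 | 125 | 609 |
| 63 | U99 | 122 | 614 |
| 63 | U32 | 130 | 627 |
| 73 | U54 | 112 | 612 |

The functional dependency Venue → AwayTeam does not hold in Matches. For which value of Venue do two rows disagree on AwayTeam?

Venue=U50: 1 row → AwayTeam = 64 ✓
Venue=U85: 2 rows → AwayTeam = 61, 61 ✓
Venue=U32: 2 rows → AwayTeam = 63, 63 ✓
Venue=U36: 1 row → AwayTeam = 63 ✓
Venue=U28: 2 rows → AwayTeam takes values {65, 70} — violation
Venue=U99: 1 row → AwayTeam = 63 ✓
Venue=U54: 1 row → AwayTeam = 73 ✓
The only Venue value with inconsistent AwayTeam is Venue=U28.

U28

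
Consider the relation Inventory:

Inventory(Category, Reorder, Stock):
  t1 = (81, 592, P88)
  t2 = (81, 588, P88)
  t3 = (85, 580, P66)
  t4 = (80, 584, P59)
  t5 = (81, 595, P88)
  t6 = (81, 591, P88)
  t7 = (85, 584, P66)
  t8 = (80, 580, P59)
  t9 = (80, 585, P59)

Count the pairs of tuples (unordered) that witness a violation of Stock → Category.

Stock=P88: all 4 rows agree on Category — 0 pairs.
Stock=P66: all 2 rows agree on Category — 0 pairs.
Stock=P59: all 3 rows agree on Category — 0 pairs.

0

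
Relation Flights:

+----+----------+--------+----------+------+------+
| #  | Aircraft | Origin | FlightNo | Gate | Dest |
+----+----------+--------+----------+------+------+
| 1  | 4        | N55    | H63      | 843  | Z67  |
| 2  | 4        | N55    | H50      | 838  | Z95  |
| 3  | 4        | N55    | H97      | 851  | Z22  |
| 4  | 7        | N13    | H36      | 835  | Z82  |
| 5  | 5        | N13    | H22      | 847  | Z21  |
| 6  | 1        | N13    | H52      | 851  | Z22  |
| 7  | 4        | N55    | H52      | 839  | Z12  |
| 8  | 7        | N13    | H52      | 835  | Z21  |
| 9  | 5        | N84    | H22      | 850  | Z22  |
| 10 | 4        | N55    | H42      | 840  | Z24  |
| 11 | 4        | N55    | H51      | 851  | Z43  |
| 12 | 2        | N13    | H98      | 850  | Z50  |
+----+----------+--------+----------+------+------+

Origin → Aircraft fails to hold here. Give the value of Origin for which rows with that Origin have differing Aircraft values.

N13

Origin=N55: rows 1, 2, 3, 7, 10, 11 → Aircraft = 4, 4, 4, 4, 4, 4 ✓
Origin=N13: rows 4, 5, 6, 8, 12 → Aircraft takes values {7, 5, 1, 2} — violation
Origin=N84: row 9 → Aircraft = 5 ✓
The only Origin value with inconsistent Aircraft is Origin=N13.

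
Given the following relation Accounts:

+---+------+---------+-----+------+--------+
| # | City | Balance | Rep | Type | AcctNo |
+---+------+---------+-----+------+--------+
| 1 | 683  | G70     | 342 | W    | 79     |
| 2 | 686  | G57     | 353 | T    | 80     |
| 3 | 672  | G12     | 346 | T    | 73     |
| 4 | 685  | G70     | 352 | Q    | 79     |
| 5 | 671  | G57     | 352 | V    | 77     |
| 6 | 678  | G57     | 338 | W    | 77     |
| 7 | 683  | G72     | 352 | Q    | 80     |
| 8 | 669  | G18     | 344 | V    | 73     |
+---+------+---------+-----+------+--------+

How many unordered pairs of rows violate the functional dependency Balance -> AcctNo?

Balance=G70: all 2 rows agree on AcctNo — 0 pairs.
Balance=G57: violating pairs (2,5), (2,6) — 2 pairs.

2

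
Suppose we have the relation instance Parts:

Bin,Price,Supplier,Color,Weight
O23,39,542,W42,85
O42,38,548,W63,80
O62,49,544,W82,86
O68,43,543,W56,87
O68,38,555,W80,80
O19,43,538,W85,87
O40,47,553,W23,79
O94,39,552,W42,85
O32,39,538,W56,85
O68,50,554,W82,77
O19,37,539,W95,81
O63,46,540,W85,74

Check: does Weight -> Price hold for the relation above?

Weight=85: 3 rows → Price = 39, 39, 39 ✓
Weight=80: 2 rows → Price = 38, 38 ✓
Weight=86: 1 row → Price = 49 ✓
Weight=87: 2 rows → Price = 43, 43 ✓
Weight=79: 1 row → Price = 47 ✓
Weight=77: 1 row → Price = 50 ✓
Weight=81: 1 row → Price = 37 ✓
Weight=74: 1 row → Price = 46 ✓
Every Weight value is associated with a single Price value, so Weight -> Price holds.

Yes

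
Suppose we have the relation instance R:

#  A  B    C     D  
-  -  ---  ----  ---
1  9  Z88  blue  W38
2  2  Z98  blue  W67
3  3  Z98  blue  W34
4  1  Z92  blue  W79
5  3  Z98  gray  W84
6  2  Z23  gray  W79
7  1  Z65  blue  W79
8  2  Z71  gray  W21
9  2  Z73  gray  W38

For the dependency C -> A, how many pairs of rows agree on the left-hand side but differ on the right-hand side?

12

C=blue: violating pairs (1,2), (1,3), (1,4), (1,7), (2,3), (2,4), (2,7), (3,4), (3,7) — 9 pairs.
C=gray: violating pairs (5,6), (5,8), (5,9) — 3 pairs.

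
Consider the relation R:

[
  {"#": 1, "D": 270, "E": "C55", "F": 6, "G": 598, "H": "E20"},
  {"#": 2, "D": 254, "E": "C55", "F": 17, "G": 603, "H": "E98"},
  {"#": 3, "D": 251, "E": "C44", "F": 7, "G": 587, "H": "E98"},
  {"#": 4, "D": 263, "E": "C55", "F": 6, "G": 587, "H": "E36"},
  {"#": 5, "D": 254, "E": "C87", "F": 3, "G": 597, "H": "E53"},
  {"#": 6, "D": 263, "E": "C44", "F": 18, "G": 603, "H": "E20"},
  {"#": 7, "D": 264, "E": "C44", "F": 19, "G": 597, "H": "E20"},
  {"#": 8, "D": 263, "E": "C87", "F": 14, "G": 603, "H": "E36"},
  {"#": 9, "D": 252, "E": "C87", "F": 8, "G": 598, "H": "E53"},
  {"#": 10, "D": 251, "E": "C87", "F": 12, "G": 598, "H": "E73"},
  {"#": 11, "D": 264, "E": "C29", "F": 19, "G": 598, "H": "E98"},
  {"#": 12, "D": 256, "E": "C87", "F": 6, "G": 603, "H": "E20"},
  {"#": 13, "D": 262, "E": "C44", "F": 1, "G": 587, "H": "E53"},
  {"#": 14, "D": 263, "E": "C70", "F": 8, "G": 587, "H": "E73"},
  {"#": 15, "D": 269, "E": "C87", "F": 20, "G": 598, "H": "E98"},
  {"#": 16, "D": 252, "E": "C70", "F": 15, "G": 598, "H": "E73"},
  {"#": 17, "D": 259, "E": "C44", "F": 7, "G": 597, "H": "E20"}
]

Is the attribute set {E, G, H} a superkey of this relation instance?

Rows 7 and 17 have the same {E, G, H} value (E=C44, G=597, H=E20) but are distinct tuples, so {E, G, H} does not determine every attribute — not a superkey.

No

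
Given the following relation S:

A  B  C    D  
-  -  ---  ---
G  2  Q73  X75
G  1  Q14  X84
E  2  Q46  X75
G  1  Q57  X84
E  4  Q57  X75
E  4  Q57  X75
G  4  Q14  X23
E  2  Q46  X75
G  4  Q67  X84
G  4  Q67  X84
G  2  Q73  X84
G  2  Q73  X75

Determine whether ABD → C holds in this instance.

(A=G, B=2, D=X75): 2 rows → C = Q73, Q73 ✓
(A=G, B=1, D=X84): 2 rows → C takes values {Q14, Q57} — violation
(A=E, B=2, D=X75): 2 rows → C = Q46, Q46 ✓
(A=E, B=4, D=X75): 2 rows → C = Q57, Q57 ✓
(A=G, B=4, D=X23): 1 row → C = Q14 ✓
(A=G, B=4, D=X84): 2 rows → C = Q67, Q67 ✓
(A=G, B=2, D=X84): 1 row → C = Q73 ✓
Two rows agree on ABD but differ on C, so ABD → C does not hold.

No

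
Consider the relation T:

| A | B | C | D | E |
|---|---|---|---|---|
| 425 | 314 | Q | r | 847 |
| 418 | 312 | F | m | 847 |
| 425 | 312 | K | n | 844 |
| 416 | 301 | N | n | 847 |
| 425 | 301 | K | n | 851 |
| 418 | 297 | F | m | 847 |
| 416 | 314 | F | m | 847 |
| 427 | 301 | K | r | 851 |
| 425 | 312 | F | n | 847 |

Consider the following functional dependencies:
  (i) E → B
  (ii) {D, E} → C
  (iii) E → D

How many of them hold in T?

(i) E → B: E=847: 6 rows → B takes values {314, 312, 301, 297} — violation — fails.
(ii) {D, E} → C: (D=n, E=847): 2 rows → C takes values {N, F} — violation — fails.
(iii) E → D: E=847: 6 rows → D takes values {r, m, n} — violation; E=851: 2 rows → D takes values {n, r} — violation — fails.
None of the 3 dependencies hold.

0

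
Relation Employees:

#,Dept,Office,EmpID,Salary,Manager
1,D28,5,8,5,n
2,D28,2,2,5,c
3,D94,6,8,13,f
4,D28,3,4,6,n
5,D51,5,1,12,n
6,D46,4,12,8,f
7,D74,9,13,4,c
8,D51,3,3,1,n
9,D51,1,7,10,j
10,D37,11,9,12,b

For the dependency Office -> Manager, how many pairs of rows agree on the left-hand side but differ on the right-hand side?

Office=5: all 2 rows agree on Manager — 0 pairs.
Office=3: all 2 rows agree on Manager — 0 pairs.

0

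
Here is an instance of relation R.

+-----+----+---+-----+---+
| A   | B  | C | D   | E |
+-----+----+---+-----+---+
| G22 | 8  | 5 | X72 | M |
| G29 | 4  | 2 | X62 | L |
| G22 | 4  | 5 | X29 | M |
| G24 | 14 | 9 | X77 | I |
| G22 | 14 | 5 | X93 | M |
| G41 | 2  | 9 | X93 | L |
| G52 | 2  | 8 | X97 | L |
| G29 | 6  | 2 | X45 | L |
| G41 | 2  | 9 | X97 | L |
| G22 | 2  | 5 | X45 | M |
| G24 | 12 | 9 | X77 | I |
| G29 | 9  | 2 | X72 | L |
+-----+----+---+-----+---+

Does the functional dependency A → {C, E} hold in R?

Yes

A=G22: 4 rows → {C,E} = (5, M), (5, M), (5, M), (5, M) ✓
A=G29: 3 rows → {C,E} = (2, L), (2, L), (2, L) ✓
A=G24: 2 rows → {C,E} = (9, I), (9, I) ✓
A=G41: 2 rows → {C,E} = (9, L), (9, L) ✓
A=G52: 1 row → {C,E} = (8, L) ✓
Every A value is associated with a single {C, E} value, so A → {C, E} holds.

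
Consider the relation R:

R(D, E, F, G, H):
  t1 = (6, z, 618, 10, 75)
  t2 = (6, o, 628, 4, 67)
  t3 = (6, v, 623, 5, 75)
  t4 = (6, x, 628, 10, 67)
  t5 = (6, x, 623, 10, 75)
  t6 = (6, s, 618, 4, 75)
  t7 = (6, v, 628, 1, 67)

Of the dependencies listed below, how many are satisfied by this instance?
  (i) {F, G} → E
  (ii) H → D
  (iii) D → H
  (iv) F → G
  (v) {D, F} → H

(i) {F, G} → E: every LHS value maps to a single RHS value — holds.
(ii) H → D: every LHS value maps to a single RHS value — holds.
(iii) D → H: D=6: rows 1, 2, 3, 4, 5, 6, 7 → H takes values {75, 67} — violation — fails.
(iv) F → G: F=618: rows 1, 6 → G takes values {10, 4} — violation; F=628: rows 2, 4, 7 → G takes values {4, 10, 1} — violation; F=623: rows 3, 5 → G takes values {5, 10} — violation — fails.
(v) {D, F} → H: every LHS value maps to a single RHS value — holds.
3 of the 5 dependencies hold.

3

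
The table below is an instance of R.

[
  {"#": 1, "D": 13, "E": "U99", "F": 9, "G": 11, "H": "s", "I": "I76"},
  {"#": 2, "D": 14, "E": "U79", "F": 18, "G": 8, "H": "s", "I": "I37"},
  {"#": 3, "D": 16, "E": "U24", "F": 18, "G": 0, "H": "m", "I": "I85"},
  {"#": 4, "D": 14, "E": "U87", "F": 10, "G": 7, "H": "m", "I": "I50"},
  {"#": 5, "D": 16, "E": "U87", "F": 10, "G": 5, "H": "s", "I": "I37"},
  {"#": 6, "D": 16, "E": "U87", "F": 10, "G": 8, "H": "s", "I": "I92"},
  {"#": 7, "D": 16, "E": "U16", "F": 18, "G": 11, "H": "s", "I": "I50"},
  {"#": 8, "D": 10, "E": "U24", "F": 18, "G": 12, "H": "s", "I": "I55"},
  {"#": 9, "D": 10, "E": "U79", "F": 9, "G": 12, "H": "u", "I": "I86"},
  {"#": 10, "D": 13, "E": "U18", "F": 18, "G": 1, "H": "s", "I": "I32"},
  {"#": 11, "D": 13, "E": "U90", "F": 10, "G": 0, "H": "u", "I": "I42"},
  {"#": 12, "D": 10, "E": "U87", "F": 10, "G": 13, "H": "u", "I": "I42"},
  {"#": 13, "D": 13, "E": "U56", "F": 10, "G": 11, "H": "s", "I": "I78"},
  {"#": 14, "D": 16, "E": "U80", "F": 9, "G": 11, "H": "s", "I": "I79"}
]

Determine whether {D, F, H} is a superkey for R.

Rows 5 and 6 have the same {D, F, H} value (D=16, F=10, H=s) but are distinct tuples, so {D, F, H} does not determine every attribute — not a superkey.

No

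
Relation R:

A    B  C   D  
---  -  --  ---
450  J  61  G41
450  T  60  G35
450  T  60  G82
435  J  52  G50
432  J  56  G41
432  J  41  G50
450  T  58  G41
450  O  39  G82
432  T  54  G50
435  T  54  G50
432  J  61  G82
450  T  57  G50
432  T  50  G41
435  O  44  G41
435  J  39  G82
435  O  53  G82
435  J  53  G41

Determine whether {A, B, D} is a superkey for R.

All 17 rows have distinct {A, B, D} values, so {A, B, D} → (all attributes) holds and {A, B, D} is a superkey.

Yes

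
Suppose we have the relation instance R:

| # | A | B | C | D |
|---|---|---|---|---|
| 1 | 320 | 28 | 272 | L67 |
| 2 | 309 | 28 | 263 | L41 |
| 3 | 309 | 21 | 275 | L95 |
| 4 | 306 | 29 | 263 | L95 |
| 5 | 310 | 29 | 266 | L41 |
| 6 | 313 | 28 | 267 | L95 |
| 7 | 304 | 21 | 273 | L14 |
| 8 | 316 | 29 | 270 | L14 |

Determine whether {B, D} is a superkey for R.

All 8 rows have distinct {B, D} values, so {B, D} → (all attributes) holds and {B, D} is a superkey.

Yes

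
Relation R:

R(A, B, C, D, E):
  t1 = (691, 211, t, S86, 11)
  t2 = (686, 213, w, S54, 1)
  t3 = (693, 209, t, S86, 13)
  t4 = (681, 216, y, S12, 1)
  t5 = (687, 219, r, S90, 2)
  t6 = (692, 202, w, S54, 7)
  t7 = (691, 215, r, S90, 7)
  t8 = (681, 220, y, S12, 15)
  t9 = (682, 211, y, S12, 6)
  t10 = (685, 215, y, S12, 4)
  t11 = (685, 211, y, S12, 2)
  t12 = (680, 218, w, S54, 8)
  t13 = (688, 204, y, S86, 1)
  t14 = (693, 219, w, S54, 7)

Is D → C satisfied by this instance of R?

No

D=S86: rows 1, 3, 13 → C takes values {t, y} — violation
D=S54: rows 2, 6, 12, 14 → C = w, w, w, w ✓
D=S12: rows 4, 8, 9, 10, 11 → C = y, y, y, y, y ✓
D=S90: rows 5, 7 → C = r, r ✓
Two rows agree on D but differ on C, so D → C does not hold.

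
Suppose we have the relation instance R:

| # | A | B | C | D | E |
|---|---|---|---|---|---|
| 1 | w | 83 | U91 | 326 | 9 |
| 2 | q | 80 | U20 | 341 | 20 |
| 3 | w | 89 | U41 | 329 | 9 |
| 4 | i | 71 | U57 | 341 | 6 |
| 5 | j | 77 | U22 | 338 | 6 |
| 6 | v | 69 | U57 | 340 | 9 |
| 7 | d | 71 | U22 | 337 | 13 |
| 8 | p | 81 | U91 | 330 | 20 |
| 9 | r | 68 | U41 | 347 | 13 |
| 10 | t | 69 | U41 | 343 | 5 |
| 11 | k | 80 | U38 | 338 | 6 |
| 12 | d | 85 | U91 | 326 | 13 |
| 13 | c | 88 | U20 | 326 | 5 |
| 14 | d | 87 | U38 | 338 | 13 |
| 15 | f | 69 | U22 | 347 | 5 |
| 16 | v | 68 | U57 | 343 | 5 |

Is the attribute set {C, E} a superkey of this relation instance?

Yes

All 16 rows have distinct {C, E} values, so {C, E} → (all attributes) holds and {C, E} is a superkey.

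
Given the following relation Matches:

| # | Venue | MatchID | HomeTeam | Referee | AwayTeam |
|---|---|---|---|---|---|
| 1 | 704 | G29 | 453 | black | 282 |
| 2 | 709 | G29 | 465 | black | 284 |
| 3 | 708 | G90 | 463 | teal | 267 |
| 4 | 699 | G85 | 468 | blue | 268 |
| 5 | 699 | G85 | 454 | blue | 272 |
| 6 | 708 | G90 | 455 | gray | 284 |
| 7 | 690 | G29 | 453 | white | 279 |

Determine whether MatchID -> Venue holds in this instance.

No

MatchID=G29: rows 1, 2, 7 → Venue takes values {704, 709, 690} — violation
MatchID=G90: rows 3, 6 → Venue = 708, 708 ✓
MatchID=G85: rows 4, 5 → Venue = 699, 699 ✓
Two rows agree on MatchID but differ on Venue, so MatchID -> Venue does not hold.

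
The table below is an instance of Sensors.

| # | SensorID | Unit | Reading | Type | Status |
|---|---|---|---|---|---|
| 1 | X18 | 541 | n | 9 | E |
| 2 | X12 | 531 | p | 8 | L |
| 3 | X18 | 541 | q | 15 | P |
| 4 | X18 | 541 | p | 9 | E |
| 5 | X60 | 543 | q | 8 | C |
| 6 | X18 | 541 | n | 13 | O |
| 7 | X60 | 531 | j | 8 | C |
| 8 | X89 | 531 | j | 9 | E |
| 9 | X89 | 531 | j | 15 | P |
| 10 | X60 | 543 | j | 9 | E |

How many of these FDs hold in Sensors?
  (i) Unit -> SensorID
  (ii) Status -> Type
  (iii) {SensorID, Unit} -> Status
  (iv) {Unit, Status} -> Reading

1

(i) Unit -> SensorID: Unit=531: rows 2, 7, 8, 9 → SensorID takes values {X12, X60, X89} — violation — fails.
(ii) Status -> Type: every LHS value maps to a single RHS value — holds.
(iii) {SensorID, Unit} -> Status: (SensorID=X18, Unit=541): rows 1, 3, 4, 6 → Status takes values {E, P, O} — violation; (SensorID=X60, Unit=543): rows 5, 10 → Status takes values {C, E} — violation; (SensorID=X89, Unit=531): rows 8, 9 → Status takes values {E, P} — violation — fails.
(iv) {Unit, Status} -> Reading: (Unit=541, Status=E): rows 1, 4 → Reading takes values {n, p} — violation — fails.
1 of the 4 dependencies holds.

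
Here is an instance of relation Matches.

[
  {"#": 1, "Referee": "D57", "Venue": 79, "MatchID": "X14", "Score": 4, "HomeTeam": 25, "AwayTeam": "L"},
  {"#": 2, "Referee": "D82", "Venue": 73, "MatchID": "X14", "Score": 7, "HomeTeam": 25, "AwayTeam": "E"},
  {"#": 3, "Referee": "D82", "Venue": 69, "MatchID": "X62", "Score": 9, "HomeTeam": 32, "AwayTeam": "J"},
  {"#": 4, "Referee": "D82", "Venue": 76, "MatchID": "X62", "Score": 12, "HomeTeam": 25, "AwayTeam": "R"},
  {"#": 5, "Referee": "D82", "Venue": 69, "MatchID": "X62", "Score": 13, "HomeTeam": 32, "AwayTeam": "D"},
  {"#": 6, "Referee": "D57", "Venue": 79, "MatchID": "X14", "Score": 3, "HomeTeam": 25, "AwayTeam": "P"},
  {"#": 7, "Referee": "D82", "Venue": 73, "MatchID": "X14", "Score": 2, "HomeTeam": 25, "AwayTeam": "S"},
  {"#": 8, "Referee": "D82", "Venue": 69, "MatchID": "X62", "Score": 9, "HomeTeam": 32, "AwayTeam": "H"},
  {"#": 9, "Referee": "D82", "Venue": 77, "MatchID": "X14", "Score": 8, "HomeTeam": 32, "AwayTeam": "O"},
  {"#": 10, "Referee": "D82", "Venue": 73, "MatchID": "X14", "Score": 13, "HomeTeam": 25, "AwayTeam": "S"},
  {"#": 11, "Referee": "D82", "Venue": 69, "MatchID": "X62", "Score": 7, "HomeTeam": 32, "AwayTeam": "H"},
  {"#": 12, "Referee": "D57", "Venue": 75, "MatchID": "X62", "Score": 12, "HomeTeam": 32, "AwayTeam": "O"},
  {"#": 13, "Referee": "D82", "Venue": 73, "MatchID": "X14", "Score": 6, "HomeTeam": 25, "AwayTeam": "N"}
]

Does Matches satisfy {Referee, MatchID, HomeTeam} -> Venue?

Yes

(Referee=D57, MatchID=X14, HomeTeam=25): rows 1, 6 → Venue = 79, 79 ✓
(Referee=D82, MatchID=X14, HomeTeam=25): rows 2, 7, 10, 13 → Venue = 73, 73, 73, 73 ✓
(Referee=D82, MatchID=X62, HomeTeam=32): rows 3, 5, 8, 11 → Venue = 69, 69, 69, 69 ✓
(Referee=D82, MatchID=X62, HomeTeam=25): row 4 → Venue = 76 ✓
(Referee=D82, MatchID=X14, HomeTeam=32): row 9 → Venue = 77 ✓
(Referee=D57, MatchID=X62, HomeTeam=32): row 12 → Venue = 75 ✓
Every {Referee, MatchID, HomeTeam} value is associated with a single Venue value, so {Referee, MatchID, HomeTeam} -> Venue holds.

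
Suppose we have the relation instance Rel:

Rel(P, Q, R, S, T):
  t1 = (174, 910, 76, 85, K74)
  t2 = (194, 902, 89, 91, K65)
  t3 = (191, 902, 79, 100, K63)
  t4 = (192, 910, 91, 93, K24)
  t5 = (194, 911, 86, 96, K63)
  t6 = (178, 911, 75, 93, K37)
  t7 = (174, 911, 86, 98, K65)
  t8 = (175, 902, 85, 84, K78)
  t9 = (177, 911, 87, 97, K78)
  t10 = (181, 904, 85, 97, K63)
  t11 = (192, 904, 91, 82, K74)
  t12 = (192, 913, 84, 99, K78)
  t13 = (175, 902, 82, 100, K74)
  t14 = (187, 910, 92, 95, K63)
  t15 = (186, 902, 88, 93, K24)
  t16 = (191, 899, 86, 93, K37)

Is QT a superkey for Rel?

Yes

All 16 rows have distinct QT values, so QT → (all attributes) holds and QT is a superkey.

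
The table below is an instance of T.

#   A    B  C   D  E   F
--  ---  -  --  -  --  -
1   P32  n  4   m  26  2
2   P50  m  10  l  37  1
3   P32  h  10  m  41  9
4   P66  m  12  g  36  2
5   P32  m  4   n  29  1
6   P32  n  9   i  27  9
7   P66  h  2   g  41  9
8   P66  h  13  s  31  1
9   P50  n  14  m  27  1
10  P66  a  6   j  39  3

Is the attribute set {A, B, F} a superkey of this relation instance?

Yes

All 10 rows have distinct {A, B, F} values, so {A, B, F} → (all attributes) holds and {A, B, F} is a superkey.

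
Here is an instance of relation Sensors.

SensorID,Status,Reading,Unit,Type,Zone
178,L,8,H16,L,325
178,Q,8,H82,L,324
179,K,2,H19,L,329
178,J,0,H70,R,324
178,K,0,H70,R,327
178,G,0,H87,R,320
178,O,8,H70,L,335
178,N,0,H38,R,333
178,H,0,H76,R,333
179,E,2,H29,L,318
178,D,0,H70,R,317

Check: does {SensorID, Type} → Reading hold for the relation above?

(SensorID=178, Type=L): 3 rows → Reading = 8, 8, 8 ✓
(SensorID=179, Type=L): 2 rows → Reading = 2, 2 ✓
(SensorID=178, Type=R): 6 rows → Reading = 0, 0, 0, 0, 0, 0 ✓
Every {SensorID, Type} value is associated with a single Reading value, so {SensorID, Type} → Reading holds.

Yes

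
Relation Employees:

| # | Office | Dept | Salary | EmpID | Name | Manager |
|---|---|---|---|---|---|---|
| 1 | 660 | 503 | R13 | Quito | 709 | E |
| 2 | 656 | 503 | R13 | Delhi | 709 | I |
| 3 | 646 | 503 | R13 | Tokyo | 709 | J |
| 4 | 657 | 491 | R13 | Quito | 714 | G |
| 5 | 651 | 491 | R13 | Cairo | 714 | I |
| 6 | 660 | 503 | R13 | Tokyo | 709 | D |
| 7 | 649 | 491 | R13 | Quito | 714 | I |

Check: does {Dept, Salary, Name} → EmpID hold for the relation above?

(Dept=503, Salary=R13, Name=709): rows 1, 2, 3, 6 → EmpID takes values {Quito, Delhi, Tokyo} — violation
(Dept=491, Salary=R13, Name=714): rows 4, 5, 7 → EmpID takes values {Quito, Cairo} — violation
Two rows agree on {Dept, Salary, Name} but differ on EmpID, so {Dept, Salary, Name} → EmpID does not hold.

No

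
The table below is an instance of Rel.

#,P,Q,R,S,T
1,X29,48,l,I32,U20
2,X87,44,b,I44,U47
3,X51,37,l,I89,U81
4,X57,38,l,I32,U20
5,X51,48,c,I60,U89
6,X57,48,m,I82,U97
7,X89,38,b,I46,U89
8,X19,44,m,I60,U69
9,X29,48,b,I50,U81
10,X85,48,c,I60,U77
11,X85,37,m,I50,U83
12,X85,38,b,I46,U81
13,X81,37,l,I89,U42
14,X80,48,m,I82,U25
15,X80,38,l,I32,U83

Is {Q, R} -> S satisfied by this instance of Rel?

Yes

(Q=48, R=l): row 1 → S = I32 ✓
(Q=44, R=b): row 2 → S = I44 ✓
(Q=37, R=l): rows 3, 13 → S = I89, I89 ✓
(Q=38, R=l): rows 4, 15 → S = I32, I32 ✓
(Q=48, R=c): rows 5, 10 → S = I60, I60 ✓
(Q=48, R=m): rows 6, 14 → S = I82, I82 ✓
(Q=38, R=b): rows 7, 12 → S = I46, I46 ✓
(Q=44, R=m): row 8 → S = I60 ✓
(Q=48, R=b): row 9 → S = I50 ✓
(Q=37, R=m): row 11 → S = I50 ✓
Every {Q, R} value is associated with a single S value, so {Q, R} -> S holds.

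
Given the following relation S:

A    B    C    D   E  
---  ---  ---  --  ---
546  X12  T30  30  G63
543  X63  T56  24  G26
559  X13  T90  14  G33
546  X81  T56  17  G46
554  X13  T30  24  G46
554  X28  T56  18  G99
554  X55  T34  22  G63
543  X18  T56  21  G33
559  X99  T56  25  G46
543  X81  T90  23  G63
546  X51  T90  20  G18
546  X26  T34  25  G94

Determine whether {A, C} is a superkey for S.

Two distinct rows share (A=543, C=T56), so {A, C} does not determine every attribute — not a superkey.

No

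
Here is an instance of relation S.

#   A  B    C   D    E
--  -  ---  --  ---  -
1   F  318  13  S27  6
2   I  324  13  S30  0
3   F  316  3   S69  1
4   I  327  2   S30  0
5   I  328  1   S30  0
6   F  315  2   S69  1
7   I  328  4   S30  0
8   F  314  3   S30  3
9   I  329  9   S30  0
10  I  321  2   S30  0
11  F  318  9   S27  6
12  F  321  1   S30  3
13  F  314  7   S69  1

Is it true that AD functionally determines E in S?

(A=F, D=S27): rows 1, 11 → E = 6, 6 ✓
(A=I, D=S30): rows 2, 4, 5, 7, 9, 10 → E = 0, 0, 0, 0, 0, 0 ✓
(A=F, D=S69): rows 3, 6, 13 → E = 1, 1, 1 ✓
(A=F, D=S30): rows 8, 12 → E = 3, 3 ✓
Every AD value is associated with a single E value, so AD -> E holds.

Yes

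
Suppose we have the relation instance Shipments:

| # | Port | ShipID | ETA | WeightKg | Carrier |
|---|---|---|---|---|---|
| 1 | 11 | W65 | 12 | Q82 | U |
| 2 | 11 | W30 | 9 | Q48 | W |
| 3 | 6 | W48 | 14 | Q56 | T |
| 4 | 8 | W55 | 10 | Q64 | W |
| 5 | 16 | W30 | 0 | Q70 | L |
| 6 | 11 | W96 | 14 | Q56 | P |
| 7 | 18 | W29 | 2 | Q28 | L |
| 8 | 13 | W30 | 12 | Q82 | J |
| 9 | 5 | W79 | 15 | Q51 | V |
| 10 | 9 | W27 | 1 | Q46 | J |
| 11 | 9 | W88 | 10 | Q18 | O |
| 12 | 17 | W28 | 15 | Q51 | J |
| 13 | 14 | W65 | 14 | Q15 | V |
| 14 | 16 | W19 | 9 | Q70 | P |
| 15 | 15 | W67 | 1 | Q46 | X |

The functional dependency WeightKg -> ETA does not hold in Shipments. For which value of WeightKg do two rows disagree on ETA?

WeightKg=Q82: rows 1, 8 → ETA = 12, 12 ✓
WeightKg=Q48: row 2 → ETA = 9 ✓
WeightKg=Q56: rows 3, 6 → ETA = 14, 14 ✓
WeightKg=Q64: row 4 → ETA = 10 ✓
WeightKg=Q70: rows 5, 14 → ETA takes values {0, 9} — violation
WeightKg=Q28: row 7 → ETA = 2 ✓
WeightKg=Q51: rows 9, 12 → ETA = 15, 15 ✓
WeightKg=Q46: rows 10, 15 → ETA = 1, 1 ✓
WeightKg=Q18: row 11 → ETA = 10 ✓
WeightKg=Q15: row 13 → ETA = 14 ✓
The only WeightKg value with inconsistent ETA is WeightKg=Q70.

Q70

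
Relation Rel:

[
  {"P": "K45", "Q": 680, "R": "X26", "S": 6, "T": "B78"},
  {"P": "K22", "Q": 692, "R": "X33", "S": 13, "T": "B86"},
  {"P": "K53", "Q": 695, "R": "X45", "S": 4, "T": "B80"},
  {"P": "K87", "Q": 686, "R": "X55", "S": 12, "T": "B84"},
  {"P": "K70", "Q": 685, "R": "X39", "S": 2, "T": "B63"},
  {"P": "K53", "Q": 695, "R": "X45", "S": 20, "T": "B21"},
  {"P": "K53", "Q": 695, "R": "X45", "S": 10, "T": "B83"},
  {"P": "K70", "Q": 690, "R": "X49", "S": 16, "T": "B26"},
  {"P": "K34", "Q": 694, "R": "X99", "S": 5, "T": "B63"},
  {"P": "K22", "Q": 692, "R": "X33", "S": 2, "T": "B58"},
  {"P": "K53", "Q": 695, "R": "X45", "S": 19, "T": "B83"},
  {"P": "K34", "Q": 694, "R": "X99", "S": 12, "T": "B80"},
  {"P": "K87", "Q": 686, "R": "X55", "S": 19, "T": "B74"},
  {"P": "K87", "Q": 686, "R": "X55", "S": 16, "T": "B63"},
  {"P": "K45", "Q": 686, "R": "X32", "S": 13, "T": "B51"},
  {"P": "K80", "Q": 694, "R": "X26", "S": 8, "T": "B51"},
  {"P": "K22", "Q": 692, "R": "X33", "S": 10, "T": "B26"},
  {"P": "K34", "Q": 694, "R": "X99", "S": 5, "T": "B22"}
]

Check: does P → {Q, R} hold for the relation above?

No

P=K45: 2 rows → {Q,R} takes values {(680, X26), (686, X32)} — violation
P=K22: 3 rows → {Q,R} = (692, X33), (692, X33), (692, X33) ✓
P=K53: 4 rows → {Q,R} = (695, X45), (695, X45), (695, X45), (695, X45) ✓
P=K87: 3 rows → {Q,R} = (686, X55), (686, X55), (686, X55) ✓
P=K70: 2 rows → {Q,R} takes values {(685, X39), (690, X49)} — violation
P=K34: 3 rows → {Q,R} = (694, X99), (694, X99), (694, X99) ✓
P=K80: 1 row → {Q,R} = (694, X26) ✓
Two rows agree on P but differ on {Q, R}, so P → {Q, R} does not hold.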